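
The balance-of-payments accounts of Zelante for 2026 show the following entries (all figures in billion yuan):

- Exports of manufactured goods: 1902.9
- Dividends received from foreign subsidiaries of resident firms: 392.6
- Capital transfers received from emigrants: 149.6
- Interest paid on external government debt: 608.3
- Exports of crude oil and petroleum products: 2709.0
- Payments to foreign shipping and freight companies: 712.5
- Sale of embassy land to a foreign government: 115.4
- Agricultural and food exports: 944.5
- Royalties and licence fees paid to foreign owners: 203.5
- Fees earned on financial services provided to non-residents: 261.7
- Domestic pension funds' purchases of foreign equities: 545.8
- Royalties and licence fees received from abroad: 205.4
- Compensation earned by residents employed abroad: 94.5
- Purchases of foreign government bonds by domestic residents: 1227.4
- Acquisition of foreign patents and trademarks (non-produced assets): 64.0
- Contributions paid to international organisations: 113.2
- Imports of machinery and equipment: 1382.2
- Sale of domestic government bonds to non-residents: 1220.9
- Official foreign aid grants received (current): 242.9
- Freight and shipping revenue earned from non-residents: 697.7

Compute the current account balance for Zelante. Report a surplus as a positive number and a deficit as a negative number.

4431.5

Goods: -1382.2 + 2709.0 + 944.5 + 1902.9 = 4174.2
Services: -712.5 + 205.4 + 697.7 + 261.7 - 203.5 = 248.8
Primary income: 94.5 - 608.3 + 392.6 = -121.2
Secondary income: 242.9 - 113.2 = 129.7
Current account = 4174.2 + 248.8 + (-121.2) + 129.7 = 4431.5
(Excluded from the current account — capital account: capital transfers received from emigrants 149.6, sale of embassy land to a foreign government 115.4, acquisition of foreign patents and trademarks (non-produced assets) 64.0; financial account: domestic pension funds' purchases of foreign equities 545.8, purchases of foreign government bonds by domestic residents 1227.4, sale of domestic government bonds to non-residents 1220.9.)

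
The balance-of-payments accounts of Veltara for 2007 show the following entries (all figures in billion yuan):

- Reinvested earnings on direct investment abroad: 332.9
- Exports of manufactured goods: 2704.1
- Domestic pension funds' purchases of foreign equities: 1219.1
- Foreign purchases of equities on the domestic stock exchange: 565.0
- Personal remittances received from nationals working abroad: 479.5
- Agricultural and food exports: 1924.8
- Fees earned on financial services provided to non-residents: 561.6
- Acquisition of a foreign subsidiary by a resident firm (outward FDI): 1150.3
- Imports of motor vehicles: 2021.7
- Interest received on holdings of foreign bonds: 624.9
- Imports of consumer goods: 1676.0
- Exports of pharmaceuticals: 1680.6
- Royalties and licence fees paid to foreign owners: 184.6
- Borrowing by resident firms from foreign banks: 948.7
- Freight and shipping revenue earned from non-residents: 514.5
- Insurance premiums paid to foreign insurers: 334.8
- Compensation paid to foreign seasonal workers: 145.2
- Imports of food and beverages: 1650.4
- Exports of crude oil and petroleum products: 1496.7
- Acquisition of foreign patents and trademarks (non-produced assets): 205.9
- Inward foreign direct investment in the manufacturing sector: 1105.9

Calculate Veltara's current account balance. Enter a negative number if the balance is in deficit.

4306.9

Goods: 1924.8 + 2704.1 - 1650.4 + 1496.7 - 2021.7 - 1676.0 + 1680.6 = 2458.1
Services: 514.5 - 334.8 + 561.6 - 184.6 = 556.7
Primary income: 624.9 + 332.9 - 145.2 = 812.6
Secondary income: 479.5
Current account = 2458.1 + 556.7 + 812.6 + 479.5 = 4306.9
(Excluded from the current account — financial account: domestic pension funds' purchases of foreign equities 1219.1, foreign purchases of equities on the domestic stock exchange 565.0, acquisition of a foreign subsidiary by a resident firm (outward FDI) 1150.3, borrowing by resident firms from foreign banks 948.7, inward foreign direct investment in the manufacturing sector 1105.9; capital account: acquisition of foreign patents and trademarks (non-produced assets) 205.9.)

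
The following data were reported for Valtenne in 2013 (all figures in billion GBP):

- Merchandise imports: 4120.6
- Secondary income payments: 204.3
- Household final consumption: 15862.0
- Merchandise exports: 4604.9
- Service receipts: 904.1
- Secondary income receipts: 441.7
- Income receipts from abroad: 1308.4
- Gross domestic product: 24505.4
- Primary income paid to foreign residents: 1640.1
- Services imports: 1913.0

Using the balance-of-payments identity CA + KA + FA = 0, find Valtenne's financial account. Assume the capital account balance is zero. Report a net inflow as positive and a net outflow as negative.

Goods balance = 4604.9 - 4120.6 = 484.3
Services balance = 904.1 - 1913.0 = -1008.9
Trade balance (goods + services) = 484.3 + (-1008.9) = -524.6
Net primary income = 1308.4 - 1640.1 = -331.7
Net secondary income = 441.7 - 204.3 = 237.4
Current account = -524.6 + (-331.7) + 237.4 = -618.9
Financial account = -(-618.9) = 618.9

618.9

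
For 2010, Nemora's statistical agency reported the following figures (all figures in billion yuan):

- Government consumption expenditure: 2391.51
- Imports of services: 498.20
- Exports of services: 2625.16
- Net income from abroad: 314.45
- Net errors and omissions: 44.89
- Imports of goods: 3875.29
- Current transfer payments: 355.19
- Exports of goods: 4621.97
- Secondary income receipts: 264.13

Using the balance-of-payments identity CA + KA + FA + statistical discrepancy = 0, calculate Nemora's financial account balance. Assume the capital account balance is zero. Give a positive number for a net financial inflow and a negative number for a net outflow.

-3141.92

Goods balance = 4621.97 - 3875.29 = 746.68
Services balance = 2625.16 - 498.20 = 2126.96
Trade balance (goods + services) = 746.68 + 2126.96 = 2873.64
Net primary income = 314.45
Net secondary income = 264.13 - 355.19 = -91.06
Current account = 2873.64 + 314.45 + (-91.06) = 3097.03
Financial account = -(3097.03 + 44.89) = -3141.92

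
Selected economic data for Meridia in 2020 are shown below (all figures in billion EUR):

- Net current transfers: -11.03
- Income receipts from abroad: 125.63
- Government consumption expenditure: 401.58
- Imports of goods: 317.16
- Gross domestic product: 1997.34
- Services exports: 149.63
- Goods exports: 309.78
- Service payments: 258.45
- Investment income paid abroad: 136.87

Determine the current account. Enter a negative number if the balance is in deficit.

-138.47

Goods balance = 309.78 - 317.16 = -7.38
Services balance = 149.63 - 258.45 = -108.82
Trade balance (goods + services) = -7.38 + (-108.82) = -116.20
Net primary income = 125.63 - 136.87 = -11.24
Net secondary income = -11.03
Current account = -116.20 + (-11.24) + (-11.03) = -138.47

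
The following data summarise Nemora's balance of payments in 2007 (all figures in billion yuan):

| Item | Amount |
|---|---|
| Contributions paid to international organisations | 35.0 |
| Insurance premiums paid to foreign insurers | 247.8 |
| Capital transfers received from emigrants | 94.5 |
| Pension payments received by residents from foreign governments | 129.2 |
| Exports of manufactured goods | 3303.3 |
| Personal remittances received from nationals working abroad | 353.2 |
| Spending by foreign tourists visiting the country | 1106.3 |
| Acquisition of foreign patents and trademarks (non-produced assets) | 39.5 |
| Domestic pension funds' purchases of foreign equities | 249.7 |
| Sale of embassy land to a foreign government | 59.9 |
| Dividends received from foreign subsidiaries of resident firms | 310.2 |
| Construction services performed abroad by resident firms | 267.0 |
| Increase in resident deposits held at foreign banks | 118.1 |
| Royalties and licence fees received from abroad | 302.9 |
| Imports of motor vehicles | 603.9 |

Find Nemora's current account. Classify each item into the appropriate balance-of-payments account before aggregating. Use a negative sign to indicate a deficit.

Goods: -603.9 + 3303.3 = 2699.4
Services: 267.0 + 1106.3 - 247.8 + 302.9 = 1428.4
Primary income: 310.2
Secondary income: 353.2 - 35.0 + 129.2 = 447.4
Current account = 2699.4 + 1428.4 + 310.2 + 447.4 = 4885.4
(Excluded from the current account — capital account: capital transfers received from emigrants 94.5, acquisition of foreign patents and trademarks (non-produced assets) 39.5, sale of embassy land to a foreign government 59.9; financial account: domestic pension funds' purchases of foreign equities 249.7, increase in resident deposits held at foreign banks 118.1.)

4885.4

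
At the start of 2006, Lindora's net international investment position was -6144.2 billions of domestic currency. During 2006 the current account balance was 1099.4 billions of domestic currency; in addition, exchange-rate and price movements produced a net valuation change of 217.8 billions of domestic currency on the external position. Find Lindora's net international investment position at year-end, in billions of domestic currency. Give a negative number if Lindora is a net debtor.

Change in NIIP = current account + net valuation change = 1099.4 + 217.8 = 1317.2
End-of-year NIIP = -6144.2 + 1317.2 = -4827.0

-4827.0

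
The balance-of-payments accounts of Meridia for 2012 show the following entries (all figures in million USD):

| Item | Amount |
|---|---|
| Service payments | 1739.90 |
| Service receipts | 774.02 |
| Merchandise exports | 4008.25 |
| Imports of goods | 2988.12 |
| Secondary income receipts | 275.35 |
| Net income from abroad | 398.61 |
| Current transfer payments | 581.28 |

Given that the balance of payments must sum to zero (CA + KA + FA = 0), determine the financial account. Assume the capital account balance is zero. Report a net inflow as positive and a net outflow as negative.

Goods balance = 4008.25 - 2988.12 = 1020.13
Services balance = 774.02 - 1739.90 = -965.88
Trade balance (goods + services) = 1020.13 + (-965.88) = 54.25
Net primary income = 398.61
Net secondary income = 275.35 - 581.28 = -305.93
Current account = 54.25 + 398.61 + (-305.93) = 146.93
Financial account = -(146.93) = -146.93

-146.93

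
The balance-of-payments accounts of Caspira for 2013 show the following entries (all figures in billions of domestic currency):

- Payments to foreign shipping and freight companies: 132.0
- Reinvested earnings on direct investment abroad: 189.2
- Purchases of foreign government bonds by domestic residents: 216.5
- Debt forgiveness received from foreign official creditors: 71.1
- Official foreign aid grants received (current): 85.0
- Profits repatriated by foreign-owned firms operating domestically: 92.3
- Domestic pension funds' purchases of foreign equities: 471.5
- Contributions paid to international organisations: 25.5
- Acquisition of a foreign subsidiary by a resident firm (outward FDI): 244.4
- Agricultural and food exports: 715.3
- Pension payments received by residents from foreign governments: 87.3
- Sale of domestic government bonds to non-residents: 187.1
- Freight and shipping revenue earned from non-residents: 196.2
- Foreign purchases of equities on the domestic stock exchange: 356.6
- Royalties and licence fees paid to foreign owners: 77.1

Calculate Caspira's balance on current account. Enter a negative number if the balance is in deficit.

Goods: 715.3
Services: -132.0 + 196.2 - 77.1 = -12.9
Primary income: 189.2 - 92.3 = 96.9
Secondary income: 85.0 + 87.3 - 25.5 = 146.8
Current account = 715.3 + (-12.9) + 96.9 + 146.8 = 946.1
(Excluded from the current account — financial account: purchases of foreign government bonds by domestic residents 216.5, domestic pension funds' purchases of foreign equities 471.5, acquisition of a foreign subsidiary by a resident firm (outward FDI) 244.4, sale of domestic government bonds to non-residents 187.1, foreign purchases of equities on the domestic stock exchange 356.6; capital account: debt forgiveness received from foreign official creditors 71.1.)

946.1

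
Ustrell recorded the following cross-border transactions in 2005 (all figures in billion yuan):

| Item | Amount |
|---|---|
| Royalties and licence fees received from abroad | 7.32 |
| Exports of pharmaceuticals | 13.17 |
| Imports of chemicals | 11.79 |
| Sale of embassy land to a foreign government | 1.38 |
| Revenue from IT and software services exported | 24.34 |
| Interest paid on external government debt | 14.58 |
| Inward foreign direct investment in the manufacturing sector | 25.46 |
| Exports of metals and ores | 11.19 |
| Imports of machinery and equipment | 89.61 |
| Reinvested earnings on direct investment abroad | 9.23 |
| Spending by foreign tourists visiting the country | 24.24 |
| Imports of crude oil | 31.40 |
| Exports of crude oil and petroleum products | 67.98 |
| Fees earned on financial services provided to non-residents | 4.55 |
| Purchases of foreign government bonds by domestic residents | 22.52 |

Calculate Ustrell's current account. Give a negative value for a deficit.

14.64

Goods: 13.17 - 89.61 - 31.40 + 67.98 - 11.79 + 11.19 = -40.46
Services: 4.55 + 24.24 + 24.34 + 7.32 = 60.45
Primary income: -14.58 + 9.23 = -5.35
Current account = (-40.46) + 60.45 + (-5.35) = 14.64
(Excluded from the current account — capital account: sale of embassy land to a foreign government 1.38; financial account: inward foreign direct investment in the manufacturing sector 25.46, purchases of foreign government bonds by domestic residents 22.52.)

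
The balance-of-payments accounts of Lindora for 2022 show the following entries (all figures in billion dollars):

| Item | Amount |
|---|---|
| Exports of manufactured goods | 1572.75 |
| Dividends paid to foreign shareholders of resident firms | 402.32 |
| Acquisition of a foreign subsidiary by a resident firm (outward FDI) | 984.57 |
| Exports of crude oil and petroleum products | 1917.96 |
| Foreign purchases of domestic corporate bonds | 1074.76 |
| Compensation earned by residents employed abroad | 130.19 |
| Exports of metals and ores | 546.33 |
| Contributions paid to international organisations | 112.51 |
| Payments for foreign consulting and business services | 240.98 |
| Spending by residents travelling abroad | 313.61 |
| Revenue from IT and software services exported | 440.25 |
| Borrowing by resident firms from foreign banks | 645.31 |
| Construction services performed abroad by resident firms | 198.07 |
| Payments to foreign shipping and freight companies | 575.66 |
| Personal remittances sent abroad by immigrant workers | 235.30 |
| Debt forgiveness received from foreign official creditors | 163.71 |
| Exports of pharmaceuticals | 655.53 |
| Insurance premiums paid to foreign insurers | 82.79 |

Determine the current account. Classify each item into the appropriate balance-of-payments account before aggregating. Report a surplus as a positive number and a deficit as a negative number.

3497.91

Goods: 1572.75 + 1917.96 + 546.33 + 655.53 = 4692.57
Services: 198.07 - 82.79 + 440.25 - 240.98 - 575.66 - 313.61 = -574.72
Primary income: -402.32 + 130.19 = -272.13
Secondary income: -112.51 - 235.30 = -347.81
Current account = 4692.57 + (-574.72) + (-272.13) + (-347.81) = 3497.91
(Excluded from the current account — financial account: acquisition of a foreign subsidiary by a resident firm (outward FDI) 984.57, foreign purchases of domestic corporate bonds 1074.76, borrowing by resident firms from foreign banks 645.31; capital account: debt forgiveness received from foreign official creditors 163.71.)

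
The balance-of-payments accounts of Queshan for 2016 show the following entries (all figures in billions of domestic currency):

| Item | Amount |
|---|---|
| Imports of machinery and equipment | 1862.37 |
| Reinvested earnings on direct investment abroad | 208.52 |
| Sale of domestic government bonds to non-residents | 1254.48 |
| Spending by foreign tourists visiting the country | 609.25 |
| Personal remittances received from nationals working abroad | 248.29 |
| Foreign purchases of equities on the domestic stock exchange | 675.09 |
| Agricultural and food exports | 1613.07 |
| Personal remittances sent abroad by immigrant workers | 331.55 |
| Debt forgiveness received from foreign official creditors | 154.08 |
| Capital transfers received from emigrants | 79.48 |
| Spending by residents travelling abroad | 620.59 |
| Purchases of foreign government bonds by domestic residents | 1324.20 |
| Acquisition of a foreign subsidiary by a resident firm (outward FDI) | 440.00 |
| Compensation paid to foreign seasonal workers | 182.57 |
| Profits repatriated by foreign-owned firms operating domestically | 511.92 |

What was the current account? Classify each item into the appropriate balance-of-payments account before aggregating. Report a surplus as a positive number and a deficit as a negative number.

-829.87

Goods: 1613.07 - 1862.37 = -249.30
Services: -620.59 + 609.25 = -11.34
Primary income: -511.92 - 182.57 + 208.52 = -485.97
Secondary income: 248.29 - 331.55 = -83.26
Current account = (-249.30) + (-11.34) + (-485.97) + (-83.26) = -829.87
(Excluded from the current account — financial account: sale of domestic government bonds to non-residents 1254.48, foreign purchases of equities on the domestic stock exchange 675.09, purchases of foreign government bonds by domestic residents 1324.20, acquisition of a foreign subsidiary by a resident firm (outward FDI) 440.00; capital account: debt forgiveness received from foreign official creditors 154.08, capital transfers received from emigrants 79.48.)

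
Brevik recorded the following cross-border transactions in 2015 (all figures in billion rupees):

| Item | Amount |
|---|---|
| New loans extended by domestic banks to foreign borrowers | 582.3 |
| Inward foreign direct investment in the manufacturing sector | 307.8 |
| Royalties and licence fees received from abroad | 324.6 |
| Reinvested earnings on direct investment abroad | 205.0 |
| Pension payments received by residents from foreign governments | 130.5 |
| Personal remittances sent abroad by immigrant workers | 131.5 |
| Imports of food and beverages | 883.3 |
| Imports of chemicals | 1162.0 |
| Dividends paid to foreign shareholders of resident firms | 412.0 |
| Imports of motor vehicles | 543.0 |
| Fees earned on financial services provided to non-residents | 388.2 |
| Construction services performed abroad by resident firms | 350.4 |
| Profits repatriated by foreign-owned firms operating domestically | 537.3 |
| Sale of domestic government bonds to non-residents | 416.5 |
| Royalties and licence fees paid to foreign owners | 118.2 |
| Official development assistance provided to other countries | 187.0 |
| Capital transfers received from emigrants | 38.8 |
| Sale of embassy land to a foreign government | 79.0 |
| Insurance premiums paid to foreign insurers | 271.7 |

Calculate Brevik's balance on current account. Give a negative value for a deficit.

-2847.3

Goods: -1162.0 - 543.0 - 883.3 = -2588.3
Services: -118.2 + 350.4 + 324.6 - 271.7 + 388.2 = 673.3
Primary income: -537.3 + 205.0 - 412.0 = -744.3
Secondary income: -131.5 + 130.5 - 187.0 = -188.0
Current account = (-2588.3) + 673.3 + (-744.3) + (-188.0) = -2847.3
(Excluded from the current account — financial account: new loans extended by domestic banks to foreign borrowers 582.3, inward foreign direct investment in the manufacturing sector 307.8, sale of domestic government bonds to non-residents 416.5; capital account: capital transfers received from emigrants 38.8, sale of embassy land to a foreign government 79.0.)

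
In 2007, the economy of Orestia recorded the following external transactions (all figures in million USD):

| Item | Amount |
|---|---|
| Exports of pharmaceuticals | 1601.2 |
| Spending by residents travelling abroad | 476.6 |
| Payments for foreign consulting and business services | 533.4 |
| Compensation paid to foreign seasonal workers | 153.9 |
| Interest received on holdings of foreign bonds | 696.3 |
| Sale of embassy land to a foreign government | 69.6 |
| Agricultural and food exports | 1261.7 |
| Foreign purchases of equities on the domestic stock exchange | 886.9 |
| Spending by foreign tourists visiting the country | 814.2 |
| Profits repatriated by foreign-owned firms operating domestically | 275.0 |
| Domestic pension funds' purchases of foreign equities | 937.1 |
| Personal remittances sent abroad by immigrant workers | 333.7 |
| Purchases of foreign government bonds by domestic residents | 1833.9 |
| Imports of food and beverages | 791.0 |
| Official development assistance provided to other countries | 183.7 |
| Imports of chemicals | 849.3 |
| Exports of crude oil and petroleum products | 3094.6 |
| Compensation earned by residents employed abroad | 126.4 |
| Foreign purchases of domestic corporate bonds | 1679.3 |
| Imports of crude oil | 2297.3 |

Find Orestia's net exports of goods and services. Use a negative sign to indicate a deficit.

1824.1

Goods: 1261.7 - 791.0 - 2297.3 + 1601.2 - 849.3 + 3094.6 = 2019.9
Services: 814.2 - 533.4 - 476.6 = -195.8
Trade balance = 2019.9 + (-195.8) = 1824.1
(Excluded from the trade balance — primary income: compensation paid to foreign seasonal workers 153.9, interest received on holdings of foreign bonds 696.3, profits repatriated by foreign-owned firms operating domestically 275.0, compensation earned by residents employed abroad 126.4; capital account: sale of embassy land to a foreign government 69.6; financial account: foreign purchases of equities on the domestic stock exchange 886.9, domestic pension funds' purchases of foreign equities 937.1, purchases of foreign government bonds by domestic residents 1833.9, foreign purchases of domestic corporate bonds 1679.3; secondary income: personal remittances sent abroad by immigrant workers 333.7, official development assistance provided to other countries 183.7.)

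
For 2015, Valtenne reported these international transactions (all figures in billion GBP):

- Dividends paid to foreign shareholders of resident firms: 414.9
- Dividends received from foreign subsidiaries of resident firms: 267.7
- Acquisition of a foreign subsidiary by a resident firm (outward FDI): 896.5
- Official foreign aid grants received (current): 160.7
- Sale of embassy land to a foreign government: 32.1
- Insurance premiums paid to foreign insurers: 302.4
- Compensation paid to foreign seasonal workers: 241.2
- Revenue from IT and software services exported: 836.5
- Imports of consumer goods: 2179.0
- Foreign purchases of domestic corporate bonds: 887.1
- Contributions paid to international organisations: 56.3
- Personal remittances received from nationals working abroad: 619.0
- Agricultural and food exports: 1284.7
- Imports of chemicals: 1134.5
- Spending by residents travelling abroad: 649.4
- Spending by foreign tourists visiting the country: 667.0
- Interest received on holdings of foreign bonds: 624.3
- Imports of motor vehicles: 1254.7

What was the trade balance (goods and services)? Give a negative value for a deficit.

Goods: 1284.7 - 2179.0 - 1134.5 - 1254.7 = -3283.5
Services: -302.4 + 667.0 + 836.5 - 649.4 = 551.7
Trade balance = -3283.5 + 551.7 = -2731.8
(Excluded from the trade balance — primary income: dividends paid to foreign shareholders of resident firms 414.9, dividends received from foreign subsidiaries of resident firms 267.7, compensation paid to foreign seasonal workers 241.2, interest received on holdings of foreign bonds 624.3; financial account: acquisition of a foreign subsidiary by a resident firm (outward FDI) 896.5, foreign purchases of domestic corporate bonds 887.1; secondary income: official foreign aid grants received (current) 160.7, contributions paid to international organisations 56.3, personal remittances received from nationals working abroad 619.0; capital account: sale of embassy land to a foreign government 32.1.)

-2731.8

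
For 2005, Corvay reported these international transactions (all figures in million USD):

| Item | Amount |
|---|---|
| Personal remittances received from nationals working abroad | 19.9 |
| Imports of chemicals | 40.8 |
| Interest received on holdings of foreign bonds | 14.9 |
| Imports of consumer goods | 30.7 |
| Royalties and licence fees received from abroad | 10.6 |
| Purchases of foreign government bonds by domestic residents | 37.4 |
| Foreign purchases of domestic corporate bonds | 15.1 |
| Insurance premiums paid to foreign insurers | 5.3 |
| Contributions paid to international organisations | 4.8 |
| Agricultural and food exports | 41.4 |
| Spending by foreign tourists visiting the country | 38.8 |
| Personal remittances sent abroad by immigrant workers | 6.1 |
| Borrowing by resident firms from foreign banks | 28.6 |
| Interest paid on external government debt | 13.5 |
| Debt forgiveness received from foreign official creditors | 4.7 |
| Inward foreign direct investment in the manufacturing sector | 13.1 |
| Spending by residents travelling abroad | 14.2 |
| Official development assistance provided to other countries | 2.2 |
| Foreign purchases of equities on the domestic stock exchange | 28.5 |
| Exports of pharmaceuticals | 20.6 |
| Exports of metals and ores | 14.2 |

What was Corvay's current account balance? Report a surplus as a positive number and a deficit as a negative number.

42.8

Goods: -40.8 + 20.6 - 30.7 + 14.2 + 41.4 = 4.7
Services: -5.3 - 14.2 + 38.8 + 10.6 = 29.9
Primary income: 14.9 - 13.5 = 1.4
Secondary income: 19.9 - 4.8 - 2.2 - 6.1 = 6.8
Current account = 4.7 + 29.9 + 1.4 + 6.8 = 42.8
(Excluded from the current account — financial account: purchases of foreign government bonds by domestic residents 37.4, foreign purchases of domestic corporate bonds 15.1, borrowing by resident firms from foreign banks 28.6, inward foreign direct investment in the manufacturing sector 13.1, foreign purchases of equities on the domestic stock exchange 28.5; capital account: debt forgiveness received from foreign official creditors 4.7.)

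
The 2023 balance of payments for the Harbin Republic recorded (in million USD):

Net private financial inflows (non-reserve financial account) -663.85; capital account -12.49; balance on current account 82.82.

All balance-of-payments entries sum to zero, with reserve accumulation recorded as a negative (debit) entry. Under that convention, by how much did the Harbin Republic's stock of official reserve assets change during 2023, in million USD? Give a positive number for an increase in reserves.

Official reserve transactions balance = -(82.82 + (-12.49) + (-663.85)) = 593.52
An accumulation of reserves is recorded as a debit (negative entry), so the change in the stock of reserves is the negative of that balance.
Change in official reserves = -(593.52) = -593.52

-593.52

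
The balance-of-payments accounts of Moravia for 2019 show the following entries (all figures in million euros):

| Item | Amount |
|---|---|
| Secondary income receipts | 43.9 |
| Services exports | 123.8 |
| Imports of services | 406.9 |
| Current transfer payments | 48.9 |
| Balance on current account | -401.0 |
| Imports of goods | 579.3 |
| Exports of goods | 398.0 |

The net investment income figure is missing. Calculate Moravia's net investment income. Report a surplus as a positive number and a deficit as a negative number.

Current account = goods balance + services balance + net primary income + net secondary income
Sum of the known components = -469.4
Net investment income = CA - (known components) = -401.0 - (-469.4) = 68.4

68.4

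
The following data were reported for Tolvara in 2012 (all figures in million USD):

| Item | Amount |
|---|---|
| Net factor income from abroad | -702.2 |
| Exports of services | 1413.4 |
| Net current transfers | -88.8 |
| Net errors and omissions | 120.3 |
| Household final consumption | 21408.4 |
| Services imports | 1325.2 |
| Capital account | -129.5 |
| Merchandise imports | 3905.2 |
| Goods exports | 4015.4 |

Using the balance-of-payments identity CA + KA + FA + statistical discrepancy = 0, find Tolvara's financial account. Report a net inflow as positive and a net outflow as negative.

Goods balance = 4015.4 - 3905.2 = 110.2
Services balance = 1413.4 - 1325.2 = 88.2
Trade balance (goods + services) = 110.2 + 88.2 = 198.4
Net primary income = -702.2
Net secondary income = -88.8
Current account = 198.4 + (-702.2) + (-88.8) = -592.6
Financial account = -(-592.6 + (-129.5) + 120.3) = 601.8

601.8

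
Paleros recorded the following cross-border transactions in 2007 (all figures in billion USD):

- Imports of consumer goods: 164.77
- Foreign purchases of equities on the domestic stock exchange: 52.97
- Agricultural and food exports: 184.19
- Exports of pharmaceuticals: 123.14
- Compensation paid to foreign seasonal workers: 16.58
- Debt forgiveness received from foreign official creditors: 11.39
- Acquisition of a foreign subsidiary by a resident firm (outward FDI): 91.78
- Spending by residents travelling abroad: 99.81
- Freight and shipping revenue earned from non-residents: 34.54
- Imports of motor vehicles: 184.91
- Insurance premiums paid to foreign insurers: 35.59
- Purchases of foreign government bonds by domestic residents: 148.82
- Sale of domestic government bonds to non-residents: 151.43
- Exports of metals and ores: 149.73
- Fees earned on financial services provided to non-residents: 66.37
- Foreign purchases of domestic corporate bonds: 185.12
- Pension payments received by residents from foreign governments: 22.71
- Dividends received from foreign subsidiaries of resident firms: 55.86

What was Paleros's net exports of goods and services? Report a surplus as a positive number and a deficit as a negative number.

Goods: -184.91 + 123.14 + 149.73 + 184.19 - 164.77 = 107.38
Services: 34.54 - 35.59 + 66.37 - 99.81 = -34.49
Trade balance = 107.38 + (-34.49) = 72.89
(Excluded from the trade balance — financial account: foreign purchases of equities on the domestic stock exchange 52.97, acquisition of a foreign subsidiary by a resident firm (outward FDI) 91.78, purchases of foreign government bonds by domestic residents 148.82, sale of domestic government bonds to non-residents 151.43, foreign purchases of domestic corporate bonds 185.12; primary income: compensation paid to foreign seasonal workers 16.58, dividends received from foreign subsidiaries of resident firms 55.86; capital account: debt forgiveness received from foreign official creditors 11.39; secondary income: pension payments received by residents from foreign governments 22.71.)

72.89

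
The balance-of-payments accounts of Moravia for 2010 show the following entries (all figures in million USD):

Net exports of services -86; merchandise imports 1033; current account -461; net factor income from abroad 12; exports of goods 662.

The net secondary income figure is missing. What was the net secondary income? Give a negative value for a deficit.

-16

Current account = goods balance + services balance + net primary income + net secondary income
Sum of the known components = -445
Net secondary income = CA - (known components) = -461 - (-445) = -16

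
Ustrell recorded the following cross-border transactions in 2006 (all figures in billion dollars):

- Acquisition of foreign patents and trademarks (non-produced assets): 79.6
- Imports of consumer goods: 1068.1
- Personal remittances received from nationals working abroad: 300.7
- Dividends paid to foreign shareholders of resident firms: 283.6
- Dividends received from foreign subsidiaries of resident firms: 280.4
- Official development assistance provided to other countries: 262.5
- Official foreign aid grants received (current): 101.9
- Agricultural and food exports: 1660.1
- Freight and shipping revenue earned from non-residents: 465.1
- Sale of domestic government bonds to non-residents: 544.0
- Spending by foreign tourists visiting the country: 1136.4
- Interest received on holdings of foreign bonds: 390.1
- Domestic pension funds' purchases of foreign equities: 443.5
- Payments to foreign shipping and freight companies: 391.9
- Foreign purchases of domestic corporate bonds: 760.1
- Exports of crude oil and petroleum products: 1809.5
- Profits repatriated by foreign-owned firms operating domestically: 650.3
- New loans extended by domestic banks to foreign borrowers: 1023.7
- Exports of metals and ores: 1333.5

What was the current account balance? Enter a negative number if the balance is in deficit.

4821.3

Goods: 1809.5 - 1068.1 + 1333.5 + 1660.1 = 3735.0
Services: 465.1 + 1136.4 - 391.9 = 1209.6
Primary income: -283.6 + 390.1 - 650.3 + 280.4 = -263.4
Secondary income: 101.9 + 300.7 - 262.5 = 140.1
Current account = 3735.0 + 1209.6 + (-263.4) + 140.1 = 4821.3
(Excluded from the current account — capital account: acquisition of foreign patents and trademarks (non-produced assets) 79.6; financial account: sale of domestic government bonds to non-residents 544.0, domestic pension funds' purchases of foreign equities 443.5, foreign purchases of domestic corporate bonds 760.1, new loans extended by domestic banks to foreign borrowers 1023.7.)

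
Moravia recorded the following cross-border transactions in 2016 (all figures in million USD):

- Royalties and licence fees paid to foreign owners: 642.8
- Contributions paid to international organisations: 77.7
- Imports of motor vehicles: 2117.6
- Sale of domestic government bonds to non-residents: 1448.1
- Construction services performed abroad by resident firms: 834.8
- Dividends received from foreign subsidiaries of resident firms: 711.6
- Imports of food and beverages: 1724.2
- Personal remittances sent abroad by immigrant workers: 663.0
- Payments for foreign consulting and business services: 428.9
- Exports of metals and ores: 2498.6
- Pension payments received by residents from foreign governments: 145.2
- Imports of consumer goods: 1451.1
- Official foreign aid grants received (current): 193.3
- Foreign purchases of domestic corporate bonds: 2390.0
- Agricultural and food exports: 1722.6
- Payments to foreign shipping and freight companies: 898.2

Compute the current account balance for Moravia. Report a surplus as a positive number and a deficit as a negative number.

Goods: 2498.6 - 2117.6 - 1724.2 - 1451.1 + 1722.6 = -1071.7
Services: 834.8 - 428.9 - 642.8 - 898.2 = -1135.1
Primary income: 711.6
Secondary income: -663.0 + 193.3 + 145.2 - 77.7 = -402.2
Current account = (-1071.7) + (-1135.1) + 711.6 + (-402.2) = -1897.4
(Excluded from the current account — financial account: sale of domestic government bonds to non-residents 1448.1, foreign purchases of domestic corporate bonds 2390.0.)

-1897.4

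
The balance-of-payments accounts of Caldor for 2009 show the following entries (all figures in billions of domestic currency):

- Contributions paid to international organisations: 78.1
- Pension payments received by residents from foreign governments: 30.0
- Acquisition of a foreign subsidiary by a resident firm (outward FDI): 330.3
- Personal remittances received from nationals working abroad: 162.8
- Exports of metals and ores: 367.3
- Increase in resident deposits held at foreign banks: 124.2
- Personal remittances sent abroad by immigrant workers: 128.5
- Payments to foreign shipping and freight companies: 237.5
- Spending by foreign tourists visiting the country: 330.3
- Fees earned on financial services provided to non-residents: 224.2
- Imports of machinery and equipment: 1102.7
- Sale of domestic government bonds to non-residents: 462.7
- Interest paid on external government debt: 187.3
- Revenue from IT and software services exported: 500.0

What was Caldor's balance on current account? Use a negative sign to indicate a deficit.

-119.5

Goods: -1102.7 + 367.3 = -735.4
Services: 500.0 + 224.2 - 237.5 + 330.3 = 817.0
Primary income: -187.3
Secondary income: -128.5 - 78.1 + 30.0 + 162.8 = -13.8
Current account = (-735.4) + 817.0 + (-187.3) + (-13.8) = -119.5
(Excluded from the current account — financial account: acquisition of a foreign subsidiary by a resident firm (outward FDI) 330.3, increase in resident deposits held at foreign banks 124.2, sale of domestic government bonds to non-residents 462.7.)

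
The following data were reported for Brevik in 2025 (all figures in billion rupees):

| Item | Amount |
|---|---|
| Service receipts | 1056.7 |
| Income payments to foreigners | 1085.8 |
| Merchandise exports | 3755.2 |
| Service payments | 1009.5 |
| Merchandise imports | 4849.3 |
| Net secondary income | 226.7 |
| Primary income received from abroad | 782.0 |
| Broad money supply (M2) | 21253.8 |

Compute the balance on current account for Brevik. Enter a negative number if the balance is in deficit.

Goods balance = 3755.2 - 4849.3 = -1094.1
Services balance = 1056.7 - 1009.5 = 47.2
Trade balance (goods + services) = -1094.1 + 47.2 = -1046.9
Net primary income = 782.0 - 1085.8 = -303.8
Net secondary income = 226.7
Current account = -1046.9 + (-303.8) + 226.7 = -1124.0

-1124.0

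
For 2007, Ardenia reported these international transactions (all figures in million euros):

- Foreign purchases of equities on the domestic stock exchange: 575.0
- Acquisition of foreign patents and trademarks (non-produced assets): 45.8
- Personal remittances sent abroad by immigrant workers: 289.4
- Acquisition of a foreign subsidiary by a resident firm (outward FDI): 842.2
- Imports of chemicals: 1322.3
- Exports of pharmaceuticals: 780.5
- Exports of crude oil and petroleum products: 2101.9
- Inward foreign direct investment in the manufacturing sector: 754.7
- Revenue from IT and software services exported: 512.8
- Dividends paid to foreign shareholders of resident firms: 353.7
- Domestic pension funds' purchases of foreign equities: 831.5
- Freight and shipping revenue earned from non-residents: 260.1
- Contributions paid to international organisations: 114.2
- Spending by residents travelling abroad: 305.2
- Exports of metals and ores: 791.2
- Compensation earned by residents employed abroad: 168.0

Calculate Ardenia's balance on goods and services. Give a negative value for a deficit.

2819.0

Goods: -1322.3 + 791.2 + 2101.9 + 780.5 = 2351.3
Services: 260.1 - 305.2 + 512.8 = 467.7
Trade balance = 2351.3 + 467.7 = 2819.0
(Excluded from the trade balance — financial account: foreign purchases of equities on the domestic stock exchange 575.0, acquisition of a foreign subsidiary by a resident firm (outward FDI) 842.2, inward foreign direct investment in the manufacturing sector 754.7, domestic pension funds' purchases of foreign equities 831.5; capital account: acquisition of foreign patents and trademarks (non-produced assets) 45.8; secondary income: personal remittances sent abroad by immigrant workers 289.4, contributions paid to international organisations 114.2; primary income: dividends paid to foreign shareholders of resident firms 353.7, compensation earned by residents employed abroad 168.0.)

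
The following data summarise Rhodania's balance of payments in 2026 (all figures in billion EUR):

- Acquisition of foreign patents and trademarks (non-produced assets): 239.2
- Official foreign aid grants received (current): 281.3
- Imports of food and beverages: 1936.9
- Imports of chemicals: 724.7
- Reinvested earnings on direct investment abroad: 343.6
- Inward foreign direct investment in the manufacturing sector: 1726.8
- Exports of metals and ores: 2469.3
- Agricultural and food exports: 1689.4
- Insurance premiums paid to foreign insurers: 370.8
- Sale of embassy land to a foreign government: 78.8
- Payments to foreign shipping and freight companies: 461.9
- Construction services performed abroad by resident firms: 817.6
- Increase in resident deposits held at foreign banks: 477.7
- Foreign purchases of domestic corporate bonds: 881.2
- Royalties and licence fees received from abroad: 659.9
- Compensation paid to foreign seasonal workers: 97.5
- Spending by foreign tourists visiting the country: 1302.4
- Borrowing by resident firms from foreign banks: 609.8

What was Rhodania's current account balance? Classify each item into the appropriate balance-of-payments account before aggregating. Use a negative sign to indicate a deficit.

3971.7

Goods: 2469.3 - 1936.9 - 724.7 + 1689.4 = 1497.1
Services: -461.9 - 370.8 + 1302.4 + 817.6 + 659.9 = 1947.2
Primary income: 343.6 - 97.5 = 246.1
Secondary income: 281.3
Current account = 1497.1 + 1947.2 + 246.1 + 281.3 = 3971.7
(Excluded from the current account — capital account: acquisition of foreign patents and trademarks (non-produced assets) 239.2, sale of embassy land to a foreign government 78.8; financial account: inward foreign direct investment in the manufacturing sector 1726.8, increase in resident deposits held at foreign banks 477.7, foreign purchases of domestic corporate bonds 881.2, borrowing by resident firms from foreign banks 609.8.)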